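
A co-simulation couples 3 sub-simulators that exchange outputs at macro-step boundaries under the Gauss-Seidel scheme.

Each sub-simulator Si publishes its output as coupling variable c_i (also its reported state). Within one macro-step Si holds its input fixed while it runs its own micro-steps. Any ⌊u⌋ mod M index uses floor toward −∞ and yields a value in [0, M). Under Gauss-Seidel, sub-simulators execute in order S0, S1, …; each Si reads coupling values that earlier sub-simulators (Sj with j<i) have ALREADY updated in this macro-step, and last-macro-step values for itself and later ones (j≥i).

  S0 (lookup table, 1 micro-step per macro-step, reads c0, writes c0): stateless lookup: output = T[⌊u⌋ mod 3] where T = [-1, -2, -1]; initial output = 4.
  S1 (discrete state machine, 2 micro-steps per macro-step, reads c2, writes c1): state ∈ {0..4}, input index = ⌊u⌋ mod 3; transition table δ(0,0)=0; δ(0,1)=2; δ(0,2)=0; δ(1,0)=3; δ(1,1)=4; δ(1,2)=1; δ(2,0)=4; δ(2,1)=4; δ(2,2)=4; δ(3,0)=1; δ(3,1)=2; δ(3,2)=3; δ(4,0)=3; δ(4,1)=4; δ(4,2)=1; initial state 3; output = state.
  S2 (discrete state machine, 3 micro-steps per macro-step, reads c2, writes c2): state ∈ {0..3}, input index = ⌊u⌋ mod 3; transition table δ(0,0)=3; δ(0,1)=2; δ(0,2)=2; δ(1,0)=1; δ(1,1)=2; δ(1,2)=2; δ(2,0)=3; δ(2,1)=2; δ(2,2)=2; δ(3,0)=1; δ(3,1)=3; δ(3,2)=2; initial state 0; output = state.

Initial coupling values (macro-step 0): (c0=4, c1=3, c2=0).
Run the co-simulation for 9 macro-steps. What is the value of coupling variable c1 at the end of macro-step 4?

macro 1: S0 reads c0=4 → after 1×micro: -2; S1 reads c2=0 → after 2×micro: 3; S2 reads c2=0 → after 3×micro: 1 ⇒ (c0=-2, c1=3, c2=1)
macro 2: S0 reads c0=-2 → after 1×micro: -2; S1 reads c2=1 → after 2×micro: 4; S2 reads c2=1 → after 3×micro: 2 ⇒ (c0=-2, c1=4, c2=2)
macro 3: S0 reads c0=-2 → after 1×micro: -2; S1 reads c2=2 → after 2×micro: 1; S2 reads c2=2 → after 3×micro: 2 ⇒ (c0=-2, c1=1, c2=2)
macro 4: S0 reads c0=-2 → after 1×micro: -2; S1 reads c2=2 → after 2×micro: 1; S2 reads c2=2 → after 3×micro: 2 ⇒ (c0=-2, c1=1, c2=2)
macro 5: S0 reads c0=-2 → after 1×micro: -2; S1 reads c2=2 → after 2×micro: 1; S2 reads c2=2 → after 3×micro: 2 ⇒ (c0=-2, c1=1, c2=2)
macro 6: S0 reads c0=-2 → after 1×micro: -2; S1 reads c2=2 → after 2×micro: 1; S2 reads c2=2 → after 3×micro: 2 ⇒ (c0=-2, c1=1, c2=2)
macro 7: S0 reads c0=-2 → after 1×micro: -2; S1 reads c2=2 → after 2×micro: 1; S2 reads c2=2 → after 3×micro: 2 ⇒ (c0=-2, c1=1, c2=2)
macro 8: S0 reads c0=-2 → after 1×micro: -2; S1 reads c2=2 → after 2×micro: 1; S2 reads c2=2 → after 3×micro: 2 ⇒ (c0=-2, c1=1, c2=2)
macro 9: S0 reads c0=-2 → after 1×micro: -2; S1 reads c2=2 → after 2×micro: 1; S2 reads c2=2 → after 3×micro: 2 ⇒ (c0=-2, c1=1, c2=2)

c1 at macro-step 4 = 1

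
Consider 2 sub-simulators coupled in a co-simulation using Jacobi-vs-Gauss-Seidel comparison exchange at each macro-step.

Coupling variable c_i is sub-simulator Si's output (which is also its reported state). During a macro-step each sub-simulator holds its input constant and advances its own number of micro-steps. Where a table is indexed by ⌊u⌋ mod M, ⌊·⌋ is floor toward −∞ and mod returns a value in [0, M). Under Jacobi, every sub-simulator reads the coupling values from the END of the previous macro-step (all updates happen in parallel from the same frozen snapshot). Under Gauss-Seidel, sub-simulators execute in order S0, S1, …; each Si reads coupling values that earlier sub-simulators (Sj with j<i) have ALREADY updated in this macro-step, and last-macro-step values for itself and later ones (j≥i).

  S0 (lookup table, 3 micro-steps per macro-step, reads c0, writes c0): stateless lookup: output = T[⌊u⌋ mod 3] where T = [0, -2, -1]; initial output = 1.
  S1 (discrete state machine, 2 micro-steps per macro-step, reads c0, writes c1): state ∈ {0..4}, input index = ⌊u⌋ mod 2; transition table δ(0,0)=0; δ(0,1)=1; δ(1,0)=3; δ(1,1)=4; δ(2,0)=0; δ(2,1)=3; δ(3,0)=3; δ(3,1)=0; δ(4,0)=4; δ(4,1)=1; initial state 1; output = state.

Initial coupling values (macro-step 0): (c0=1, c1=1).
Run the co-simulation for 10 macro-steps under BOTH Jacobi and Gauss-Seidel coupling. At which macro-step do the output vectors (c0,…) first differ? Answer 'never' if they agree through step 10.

[Jacobi] macro 1: S0 reads c0=1 → after 3×micro: -2; S1 reads c0=1 → after 2×micro: 1 ⇒ (c0=-2, c1=1)
[Jacobi] macro 2: S0 reads c0=-2 → after 3×micro: -2; S1 reads c0=-2 → after 2×micro: 3 ⇒ (c0=-2, c1=3)
[Jacobi] macro 3: S0 reads c0=-2 → after 3×micro: -2; S1 reads c0=-2 → after 2×micro: 3 ⇒ (c0=-2, c1=3)
[Jacobi] macro 4: S0 reads c0=-2 → after 3×micro: -2; S1 reads c0=-2 → after 2×micro: 3 ⇒ (c0=-2, c1=3)
[Jacobi] macro 5: S0 reads c0=-2 → after 3×micro: -2; S1 reads c0=-2 → after 2×micro: 3 ⇒ (c0=-2, c1=3)
[Jacobi] macro 6: S0 reads c0=-2 → after 3×micro: -2; S1 reads c0=-2 → after 2×micro: 3 ⇒ (c0=-2, c1=3)
[Jacobi] macro 7: S0 reads c0=-2 → after 3×micro: -2; S1 reads c0=-2 → after 2×micro: 3 ⇒ (c0=-2, c1=3)
[Jacobi] macro 8: S0 reads c0=-2 → after 3×micro: -2; S1 reads c0=-2 → after 2×micro: 3 ⇒ (c0=-2, c1=3)
[Jacobi] macro 9: S0 reads c0=-2 → after 3×micro: -2; S1 reads c0=-2 → after 2×micro: 3 ⇒ (c0=-2, c1=3)
[Jacobi] macro 10: S0 reads c0=-2 → after 3×micro: -2; S1 reads c0=-2 → after 2×micro: 3 ⇒ (c0=-2, c1=3)
[Gauss-Seidel] macro 1: S0 reads c0=1 → after 3×micro: -2; S1 reads c0=-2 → after 2×micro: 3 ⇒ (c0=-2, c1=3)
[Gauss-Seidel] macro 2: S0 reads c0=-2 → after 3×micro: -2; S1 reads c0=-2 → after 2×micro: 3 ⇒ (c0=-2, c1=3)
[Gauss-Seidel] macro 3: S0 reads c0=-2 → after 3×micro: -2; S1 reads c0=-2 → after 2×micro: 3 ⇒ (c0=-2, c1=3)
[Gauss-Seidel] macro 4: S0 reads c0=-2 → after 3×micro: -2; S1 reads c0=-2 → after 2×micro: 3 ⇒ (c0=-2, c1=3)
[Gauss-Seidel] macro 5: S0 reads c0=-2 → after 3×micro: -2; S1 reads c0=-2 → after 2×micro: 3 ⇒ (c0=-2, c1=3)
[Gauss-Seidel] macro 6: S0 reads c0=-2 → after 3×micro: -2; S1 reads c0=-2 → after 2×micro: 3 ⇒ (c0=-2, c1=3)
[Gauss-Seidel] macro 7: S0 reads c0=-2 → after 3×micro: -2; S1 reads c0=-2 → after 2×micro: 3 ⇒ (c0=-2, c1=3)
[Gauss-Seidel] macro 8: S0 reads c0=-2 → after 3×micro: -2; S1 reads c0=-2 → after 2×micro: 3 ⇒ (c0=-2, c1=3)
[Gauss-Seidel] macro 9: S0 reads c0=-2 → after 3×micro: -2; S1 reads c0=-2 → after 2×micro: 3 ⇒ (c0=-2, c1=3)
[Gauss-Seidel] macro 10: S0 reads c0=-2 → after 3×micro: -2; S1 reads c0=-2 → after 2×micro: 3 ⇒ (c0=-2, c1=3)

first divergence at macro-step: 1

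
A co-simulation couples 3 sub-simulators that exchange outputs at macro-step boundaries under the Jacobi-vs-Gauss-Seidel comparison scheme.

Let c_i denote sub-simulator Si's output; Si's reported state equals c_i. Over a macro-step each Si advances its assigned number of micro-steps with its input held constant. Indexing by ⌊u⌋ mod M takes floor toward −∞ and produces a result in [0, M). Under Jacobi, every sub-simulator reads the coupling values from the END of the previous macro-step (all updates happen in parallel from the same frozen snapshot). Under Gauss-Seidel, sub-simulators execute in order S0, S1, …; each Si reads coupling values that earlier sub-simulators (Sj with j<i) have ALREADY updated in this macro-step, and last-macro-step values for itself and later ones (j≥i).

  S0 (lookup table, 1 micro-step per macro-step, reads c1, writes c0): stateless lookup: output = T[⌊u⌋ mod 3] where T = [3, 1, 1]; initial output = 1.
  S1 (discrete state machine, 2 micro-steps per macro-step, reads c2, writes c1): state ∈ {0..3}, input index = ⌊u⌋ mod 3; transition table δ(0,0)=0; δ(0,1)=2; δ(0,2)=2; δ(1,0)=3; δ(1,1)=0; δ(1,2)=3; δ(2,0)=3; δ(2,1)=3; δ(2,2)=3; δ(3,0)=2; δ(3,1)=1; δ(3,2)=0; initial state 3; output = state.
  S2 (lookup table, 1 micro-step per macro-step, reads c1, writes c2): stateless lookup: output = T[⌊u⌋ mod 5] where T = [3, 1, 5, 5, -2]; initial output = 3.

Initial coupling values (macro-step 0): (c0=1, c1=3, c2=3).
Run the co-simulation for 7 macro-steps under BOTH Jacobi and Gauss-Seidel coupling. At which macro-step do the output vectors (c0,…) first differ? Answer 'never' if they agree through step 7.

[Jacobi] macro 1: S0 reads c1=3 → after 1×micro: 3; S1 reads c2=3 → after 2×micro: 3; S2 reads c1=3 → after 1×micro: 5 ⇒ (c0=3, c1=3, c2=5)
[Jacobi] macro 2: S0 reads c1=3 → after 1×micro: 3; S1 reads c2=5 → after 2×micro: 2; S2 reads c1=3 → after 1×micro: 5 ⇒ (c0=3, c1=2, c2=5)
[Jacobi] macro 3: S0 reads c1=2 → after 1×micro: 1; S1 reads c2=5 → after 2×micro: 0; S2 reads c1=2 → after 1×micro: 5 ⇒ (c0=1, c1=0, c2=5)
[Jacobi] macro 4: S0 reads c1=0 → after 1×micro: 3; S1 reads c2=5 → after 2×micro: 3; S2 reads c1=0 → after 1×micro: 3 ⇒ (c0=3, c1=3, c2=3)
[Jacobi] macro 5: S0 reads c1=3 → after 1×micro: 3; S1 reads c2=3 → after 2×micro: 3; S2 reads c1=3 → after 1×micro: 5 ⇒ (c0=3, c1=3, c2=5)
[Jacobi] macro 6: S0 reads c1=3 → after 1×micro: 3; S1 reads c2=5 → after 2×micro: 2; S2 reads c1=3 → after 1×micro: 5 ⇒ (c0=3, c1=2, c2=5)
[Jacobi] macro 7: S0 reads c1=2 → after 1×micro: 1; S1 reads c2=5 → after 2×micro: 0; S2 reads c1=2 → after 1×micro: 5 ⇒ (c0=1, c1=0, c2=5)
[Gauss-Seidel] macro 1: S0 reads c1=3 → after 1×micro: 3; S1 reads c2=3 → after 2×micro: 3; S2 reads c1=3 → after 1×micro: 5 ⇒ (c0=3, c1=3, c2=5)
[Gauss-Seidel] macro 2: S0 reads c1=3 → after 1×micro: 3; S1 reads c2=5 → after 2×micro: 2; S2 reads c1=2 → after 1×micro: 5 ⇒ (c0=3, c1=2, c2=5)
[Gauss-Seidel] macro 3: S0 reads c1=2 → after 1×micro: 1; S1 reads c2=5 → after 2×micro: 0; S2 reads c1=0 → after 1×micro: 3 ⇒ (c0=1, c1=0, c2=3)
[Gauss-Seidel] macro 4: S0 reads c1=0 → after 1×micro: 3; S1 reads c2=3 → after 2×micro: 0; S2 reads c1=0 → after 1×micro: 3 ⇒ (c0=3, c1=0, c2=3)
[Gauss-Seidel] macro 5: S0 reads c1=0 → after 1×micro: 3; S1 reads c2=3 → after 2×micro: 0; S2 reads c1=0 → after 1×micro: 3 ⇒ (c0=3, c1=0, c2=3)
[Gauss-Seidel] macro 6: S0 reads c1=0 → after 1×micro: 3; S1 reads c2=3 → after 2×micro: 0; S2 reads c1=0 → after 1×micro: 3 ⇒ (c0=3, c1=0, c2=3)
[Gauss-Seidel] macro 7: S0 reads c1=0 → after 1×micro: 3; S1 reads c2=3 → after 2×micro: 0; S2 reads c1=0 → after 1×micro: 3 ⇒ (c0=3, c1=0, c2=3)

first divergence at macro-step: 3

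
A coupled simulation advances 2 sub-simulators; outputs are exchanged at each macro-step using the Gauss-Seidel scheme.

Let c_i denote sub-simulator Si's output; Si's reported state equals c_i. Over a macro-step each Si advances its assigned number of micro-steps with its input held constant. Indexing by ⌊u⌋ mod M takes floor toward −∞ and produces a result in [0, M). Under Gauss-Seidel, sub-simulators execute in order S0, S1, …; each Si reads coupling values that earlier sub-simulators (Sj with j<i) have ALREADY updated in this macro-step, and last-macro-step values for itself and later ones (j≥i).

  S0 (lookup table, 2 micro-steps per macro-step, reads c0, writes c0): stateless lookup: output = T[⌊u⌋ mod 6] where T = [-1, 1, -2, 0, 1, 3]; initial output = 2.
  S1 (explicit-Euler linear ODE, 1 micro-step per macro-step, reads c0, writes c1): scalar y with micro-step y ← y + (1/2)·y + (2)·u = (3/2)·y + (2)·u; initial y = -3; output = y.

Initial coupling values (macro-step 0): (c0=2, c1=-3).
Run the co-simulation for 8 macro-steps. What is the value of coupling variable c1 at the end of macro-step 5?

macro 1: S0 reads c0=2 → after 2×micro: -2; S1 reads c0=-2 → after 1×micro: -17/2 ⇒ (c0=-2, c1=-17/2)
macro 2: S0 reads c0=-2 → after 2×micro: 1; S1 reads c0=1 → after 1×micro: -43/4 ⇒ (c0=1, c1=-43/4)
macro 3: S0 reads c0=1 → after 2×micro: 1; S1 reads c0=1 → after 1×micro: -113/8 ⇒ (c0=1, c1=-113/8)
macro 4: S0 reads c0=1 → after 2×micro: 1; S1 reads c0=1 → after 1×micro: -307/16 ⇒ (c0=1, c1=-307/16)
macro 5: S0 reads c0=1 → after 2×micro: 1; S1 reads c0=1 → after 1×micro: -857/32 ⇒ (c0=1, c1=-857/32)
macro 6: S0 reads c0=1 → after 2×micro: 1; S1 reads c0=1 → after 1×micro: -2443/64 ⇒ (c0=1, c1=-2443/64)
macro 7: S0 reads c0=1 → after 2×micro: 1; S1 reads c0=1 → after 1×micro: -7073/128 ⇒ (c0=1, c1=-7073/128)
macro 8: S0 reads c0=1 → after 2×micro: 1; S1 reads c0=1 → after 1×micro: -20707/256 ⇒ (c0=1, c1=-20707/256)

c1 at macro-step 5 = -857/32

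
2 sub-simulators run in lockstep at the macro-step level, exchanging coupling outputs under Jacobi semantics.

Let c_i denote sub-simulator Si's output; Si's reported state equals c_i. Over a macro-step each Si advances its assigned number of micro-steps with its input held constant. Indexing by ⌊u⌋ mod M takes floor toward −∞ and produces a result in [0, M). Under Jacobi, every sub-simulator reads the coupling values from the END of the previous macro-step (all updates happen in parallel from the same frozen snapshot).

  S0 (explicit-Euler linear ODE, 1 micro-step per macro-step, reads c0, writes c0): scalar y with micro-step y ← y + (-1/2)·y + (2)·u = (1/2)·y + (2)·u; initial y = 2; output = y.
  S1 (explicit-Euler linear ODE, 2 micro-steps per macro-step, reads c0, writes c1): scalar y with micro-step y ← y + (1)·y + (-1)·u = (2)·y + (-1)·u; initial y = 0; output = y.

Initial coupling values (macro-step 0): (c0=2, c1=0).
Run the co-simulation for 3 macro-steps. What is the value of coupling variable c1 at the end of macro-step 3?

macro 1: S0 reads c0=2 → after 1×micro: 5; S1 reads c0=2 → after 2×micro: -6 ⇒ (c0=5, c1=-6)
macro 2: S0 reads c0=5 → after 1×micro: 25/2; S1 reads c0=5 → after 2×micro: -39 ⇒ (c0=25/2, c1=-39)
macro 3: S0 reads c0=25/2 → after 1×micro: 125/4; S1 reads c0=25/2 → after 2×micro: -387/2 ⇒ (c0=125/4, c1=-387/2)

c1 at macro-step 3 = -387/2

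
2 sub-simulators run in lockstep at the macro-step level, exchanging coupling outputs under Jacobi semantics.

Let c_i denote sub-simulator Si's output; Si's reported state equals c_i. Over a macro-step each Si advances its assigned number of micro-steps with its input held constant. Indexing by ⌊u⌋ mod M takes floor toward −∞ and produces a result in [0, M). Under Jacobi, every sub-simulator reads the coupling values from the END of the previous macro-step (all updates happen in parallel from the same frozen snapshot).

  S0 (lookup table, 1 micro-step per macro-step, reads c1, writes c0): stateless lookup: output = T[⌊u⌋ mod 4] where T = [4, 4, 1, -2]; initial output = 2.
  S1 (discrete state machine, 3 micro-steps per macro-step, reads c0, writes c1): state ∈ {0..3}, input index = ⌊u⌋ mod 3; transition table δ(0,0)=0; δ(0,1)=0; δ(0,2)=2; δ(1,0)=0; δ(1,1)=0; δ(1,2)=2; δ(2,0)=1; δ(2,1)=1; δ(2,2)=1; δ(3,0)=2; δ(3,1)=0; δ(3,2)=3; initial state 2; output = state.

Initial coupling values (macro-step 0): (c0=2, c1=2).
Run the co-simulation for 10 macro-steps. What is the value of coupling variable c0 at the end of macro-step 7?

c0 at macro-step 7 = 4

macro 1: S0 reads c1=2 → after 1×micro: 1; S1 reads c0=2 → after 3×micro: 1 ⇒ (c0=1, c1=1)
macro 2: S0 reads c1=1 → after 1×micro: 4; S1 reads c0=1 → after 3×micro: 0 ⇒ (c0=4, c1=0)
macro 3: S0 reads c1=0 → after 1×micro: 4; S1 reads c0=4 → after 3×micro: 0 ⇒ (c0=4, c1=0)
macro 4: S0 reads c1=0 → after 1×micro: 4; S1 reads c0=4 → after 3×micro: 0 ⇒ (c0=4, c1=0)
macro 5: S0 reads c1=0 → after 1×micro: 4; S1 reads c0=4 → after 3×micro: 0 ⇒ (c0=4, c1=0)
macro 6: S0 reads c1=0 → after 1×micro: 4; S1 reads c0=4 → after 3×micro: 0 ⇒ (c0=4, c1=0)
macro 7: S0 reads c1=0 → after 1×micro: 4; S1 reads c0=4 → after 3×micro: 0 ⇒ (c0=4, c1=0)
macro 8: S0 reads c1=0 → after 1×micro: 4; S1 reads c0=4 → after 3×micro: 0 ⇒ (c0=4, c1=0)
macro 9: S0 reads c1=0 → after 1×micro: 4; S1 reads c0=4 → after 3×micro: 0 ⇒ (c0=4, c1=0)
macro 10: S0 reads c1=0 → after 1×micro: 4; S1 reads c0=4 → after 3×micro: 0 ⇒ (c0=4, c1=0)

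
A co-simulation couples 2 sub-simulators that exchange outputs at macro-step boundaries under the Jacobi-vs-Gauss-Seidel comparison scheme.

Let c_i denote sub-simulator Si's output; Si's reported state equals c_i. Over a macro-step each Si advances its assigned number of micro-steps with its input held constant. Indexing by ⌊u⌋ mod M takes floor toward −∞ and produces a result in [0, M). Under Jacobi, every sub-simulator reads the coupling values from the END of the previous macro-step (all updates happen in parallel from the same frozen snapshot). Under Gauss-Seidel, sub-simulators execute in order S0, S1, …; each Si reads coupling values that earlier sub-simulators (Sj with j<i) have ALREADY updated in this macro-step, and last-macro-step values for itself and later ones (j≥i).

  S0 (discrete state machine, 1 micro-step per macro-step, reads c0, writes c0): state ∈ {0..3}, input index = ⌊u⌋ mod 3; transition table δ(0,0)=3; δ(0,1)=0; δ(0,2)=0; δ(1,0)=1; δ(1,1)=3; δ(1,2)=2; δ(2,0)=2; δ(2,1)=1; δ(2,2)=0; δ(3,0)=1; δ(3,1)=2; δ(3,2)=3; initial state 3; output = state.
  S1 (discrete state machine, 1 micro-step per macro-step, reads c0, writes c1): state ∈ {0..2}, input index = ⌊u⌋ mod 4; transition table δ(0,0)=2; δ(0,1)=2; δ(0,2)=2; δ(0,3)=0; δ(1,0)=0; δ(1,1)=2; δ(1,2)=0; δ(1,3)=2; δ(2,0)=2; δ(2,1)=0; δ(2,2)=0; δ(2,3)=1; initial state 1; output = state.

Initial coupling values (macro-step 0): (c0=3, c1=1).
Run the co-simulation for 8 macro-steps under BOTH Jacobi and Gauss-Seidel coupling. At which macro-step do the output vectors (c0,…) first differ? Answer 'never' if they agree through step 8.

first divergence at macro-step: 2

[Jacobi] macro 1: S0 reads c0=3 → after 1×micro: 1; S1 reads c0=3 → after 1×micro: 2 ⇒ (c0=1, c1=2)
[Jacobi] macro 2: S0 reads c0=1 → after 1×micro: 3; S1 reads c0=1 → after 1×micro: 0 ⇒ (c0=3, c1=0)
[Jacobi] macro 3: S0 reads c0=3 → after 1×micro: 1; S1 reads c0=3 → after 1×micro: 0 ⇒ (c0=1, c1=0)
[Jacobi] macro 4: S0 reads c0=1 → after 1×micro: 3; S1 reads c0=1 → after 1×micro: 2 ⇒ (c0=3, c1=2)
[Jacobi] macro 5: S0 reads c0=3 → after 1×micro: 1; S1 reads c0=3 → after 1×micro: 1 ⇒ (c0=1, c1=1)
[Jacobi] macro 6: S0 reads c0=1 → after 1×micro: 3; S1 reads c0=1 → after 1×micro: 2 ⇒ (c0=3, c1=2)
[Jacobi] macro 7: S0 reads c0=3 → after 1×micro: 1; S1 reads c0=3 → after 1×micro: 1 ⇒ (c0=1, c1=1)
[Jacobi] macro 8: S0 reads c0=1 → after 1×micro: 3; S1 reads c0=1 → after 1×micro: 2 ⇒ (c0=3, c1=2)
[Gauss-Seidel] macro 1: S0 reads c0=3 → after 1×micro: 1; S1 reads c0=1 → after 1×micro: 2 ⇒ (c0=1, c1=2)
[Gauss-Seidel] macro 2: S0 reads c0=1 → after 1×micro: 3; S1 reads c0=3 → after 1×micro: 1 ⇒ (c0=3, c1=1)
[Gauss-Seidel] macro 3: S0 reads c0=3 → after 1×micro: 1; S1 reads c0=1 → after 1×micro: 2 ⇒ (c0=1, c1=2)
[Gauss-Seidel] macro 4: S0 reads c0=1 → after 1×micro: 3; S1 reads c0=3 → after 1×micro: 1 ⇒ (c0=3, c1=1)
[Gauss-Seidel] macro 5: S0 reads c0=3 → after 1×micro: 1; S1 reads c0=1 → after 1×micro: 2 ⇒ (c0=1, c1=2)
[Gauss-Seidel] macro 6: S0 reads c0=1 → after 1×micro: 3; S1 reads c0=3 → after 1×micro: 1 ⇒ (c0=3, c1=1)
[Gauss-Seidel] macro 7: S0 reads c0=3 → after 1×micro: 1; S1 reads c0=1 → after 1×micro: 2 ⇒ (c0=1, c1=2)
[Gauss-Seidel] macro 8: S0 reads c0=1 → after 1×micro: 3; S1 reads c0=3 → after 1×micro: 1 ⇒ (c0=3, c1=1)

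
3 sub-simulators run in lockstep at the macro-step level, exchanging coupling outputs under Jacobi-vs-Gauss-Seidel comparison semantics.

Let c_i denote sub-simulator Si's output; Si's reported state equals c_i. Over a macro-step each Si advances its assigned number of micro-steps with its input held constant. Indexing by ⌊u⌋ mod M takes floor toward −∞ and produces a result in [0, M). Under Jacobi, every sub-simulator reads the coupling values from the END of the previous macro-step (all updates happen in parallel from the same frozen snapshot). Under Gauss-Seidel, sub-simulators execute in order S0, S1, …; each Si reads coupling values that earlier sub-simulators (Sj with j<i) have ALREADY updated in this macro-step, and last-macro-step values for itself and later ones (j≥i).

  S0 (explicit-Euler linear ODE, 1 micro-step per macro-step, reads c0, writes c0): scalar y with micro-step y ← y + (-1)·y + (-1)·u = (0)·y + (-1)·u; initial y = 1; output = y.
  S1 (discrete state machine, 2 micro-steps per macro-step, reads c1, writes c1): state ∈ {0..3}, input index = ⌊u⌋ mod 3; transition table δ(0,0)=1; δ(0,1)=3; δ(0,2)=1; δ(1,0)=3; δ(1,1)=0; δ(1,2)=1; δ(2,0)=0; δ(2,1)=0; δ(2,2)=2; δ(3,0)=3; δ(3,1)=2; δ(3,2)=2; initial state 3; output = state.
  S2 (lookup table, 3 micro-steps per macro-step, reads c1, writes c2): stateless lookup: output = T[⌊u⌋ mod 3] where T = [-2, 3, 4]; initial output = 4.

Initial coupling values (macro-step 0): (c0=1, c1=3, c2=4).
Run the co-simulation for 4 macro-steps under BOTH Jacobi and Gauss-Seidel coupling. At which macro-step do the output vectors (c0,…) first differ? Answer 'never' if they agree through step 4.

first divergence at macro-step: never

[Jacobi] macro 1: S0 reads c0=1 → after 1×micro: -1; S1 reads c1=3 → after 2×micro: 3; S2 reads c1=3 → after 3×micro: -2 ⇒ (c0=-1, c1=3, c2=-2)
[Jacobi] macro 2: S0 reads c0=-1 → after 1×micro: 1; S1 reads c1=3 → after 2×micro: 3; S2 reads c1=3 → after 3×micro: -2 ⇒ (c0=1, c1=3, c2=-2)
[Jacobi] macro 3: S0 reads c0=1 → after 1×micro: -1; S1 reads c1=3 → after 2×micro: 3; S2 reads c1=3 → after 3×micro: -2 ⇒ (c0=-1, c1=3, c2=-2)
[Jacobi] macro 4: S0 reads c0=-1 → after 1×micro: 1; S1 reads c1=3 → after 2×micro: 3; S2 reads c1=3 → after 3×micro: -2 ⇒ (c0=1, c1=3, c2=-2)
[Gauss-Seidel] macro 1: S0 reads c0=1 → after 1×micro: -1; S1 reads c1=3 → after 2×micro: 3; S2 reads c1=3 → after 3×micro: -2 ⇒ (c0=-1, c1=3, c2=-2)
[Gauss-Seidel] macro 2: S0 reads c0=-1 → after 1×micro: 1; S1 reads c1=3 → after 2×micro: 3; S2 reads c1=3 → after 3×micro: -2 ⇒ (c0=1, c1=3, c2=-2)
[Gauss-Seidel] macro 3: S0 reads c0=1 → after 1×micro: -1; S1 reads c1=3 → after 2×micro: 3; S2 reads c1=3 → after 3×micro: -2 ⇒ (c0=-1, c1=3, c2=-2)
[Gauss-Seidel] macro 4: S0 reads c0=-1 → after 1×micro: 1; S1 reads c1=3 → after 2×micro: 3; S2 reads c1=3 → after 3×micro: -2 ⇒ (c0=1, c1=3, c2=-2)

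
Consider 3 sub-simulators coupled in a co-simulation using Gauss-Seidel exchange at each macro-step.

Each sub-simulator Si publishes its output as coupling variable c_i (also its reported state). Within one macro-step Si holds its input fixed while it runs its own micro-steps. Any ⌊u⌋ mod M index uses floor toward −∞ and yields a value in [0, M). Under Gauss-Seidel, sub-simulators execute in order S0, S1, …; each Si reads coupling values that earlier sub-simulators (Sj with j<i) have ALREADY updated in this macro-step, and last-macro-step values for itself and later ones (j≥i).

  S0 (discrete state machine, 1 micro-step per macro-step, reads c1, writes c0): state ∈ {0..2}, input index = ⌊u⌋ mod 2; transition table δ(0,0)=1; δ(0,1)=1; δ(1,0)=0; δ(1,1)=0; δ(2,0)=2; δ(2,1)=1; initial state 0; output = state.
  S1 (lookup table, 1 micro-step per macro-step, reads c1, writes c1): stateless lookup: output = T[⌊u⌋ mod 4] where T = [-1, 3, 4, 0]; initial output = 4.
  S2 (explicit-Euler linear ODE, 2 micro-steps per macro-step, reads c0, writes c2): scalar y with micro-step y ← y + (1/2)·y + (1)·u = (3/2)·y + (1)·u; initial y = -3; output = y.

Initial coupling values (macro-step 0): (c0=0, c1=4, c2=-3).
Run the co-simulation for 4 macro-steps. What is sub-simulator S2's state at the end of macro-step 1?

macro 1: S0 reads c1=4 → after 1×micro: 1; S1 reads c1=4 → after 1×micro: -1; S2 reads c0=1 → after 2×micro: -17/4 ⇒ (c0=1, c1=-1, c2=-17/4)
macro 2: S0 reads c1=-1 → after 1×micro: 0; S1 reads c1=-1 → after 1×micro: 0; S2 reads c0=0 → after 2×micro: -153/16 ⇒ (c0=0, c1=0, c2=-153/16)
macro 3: S0 reads c1=0 → after 1×micro: 1; S1 reads c1=0 → after 1×micro: -1; S2 reads c0=1 → after 2×micro: -1217/64 ⇒ (c0=1, c1=-1, c2=-1217/64)
macro 4: S0 reads c1=-1 → after 1×micro: 0; S1 reads c1=-1 → after 1×micro: 0; S2 reads c0=0 → after 2×micro: -10953/256 ⇒ (c0=0, c1=0, c2=-10953/256)

S2 state at macro-step 1 = -17/4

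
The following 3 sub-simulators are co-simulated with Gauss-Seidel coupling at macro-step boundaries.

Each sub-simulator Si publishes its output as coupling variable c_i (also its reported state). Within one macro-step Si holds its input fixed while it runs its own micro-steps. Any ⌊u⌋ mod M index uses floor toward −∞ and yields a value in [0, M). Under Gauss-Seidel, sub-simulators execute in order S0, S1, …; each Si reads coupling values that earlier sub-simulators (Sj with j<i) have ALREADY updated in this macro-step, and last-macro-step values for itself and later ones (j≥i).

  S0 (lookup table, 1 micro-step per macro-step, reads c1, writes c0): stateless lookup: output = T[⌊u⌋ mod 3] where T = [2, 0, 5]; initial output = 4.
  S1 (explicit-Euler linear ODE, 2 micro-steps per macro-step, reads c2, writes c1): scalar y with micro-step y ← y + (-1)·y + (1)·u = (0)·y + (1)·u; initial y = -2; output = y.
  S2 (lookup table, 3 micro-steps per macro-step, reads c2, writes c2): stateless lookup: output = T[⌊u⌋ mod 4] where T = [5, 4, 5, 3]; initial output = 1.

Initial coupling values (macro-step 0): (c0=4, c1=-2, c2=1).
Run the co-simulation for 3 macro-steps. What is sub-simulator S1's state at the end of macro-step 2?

macro 1: S0 reads c1=-2 → after 1×micro: 0; S1 reads c2=1 → after 2×micro: 1; S2 reads c2=1 → after 3×micro: 4 ⇒ (c0=0, c1=1, c2=4)
macro 2: S0 reads c1=1 → after 1×micro: 0; S1 reads c2=4 → after 2×micro: 4; S2 reads c2=4 → after 3×micro: 5 ⇒ (c0=0, c1=4, c2=5)
macro 3: S0 reads c1=4 → after 1×micro: 0; S1 reads c2=5 → after 2×micro: 5; S2 reads c2=5 → after 3×micro: 4 ⇒ (c0=0, c1=5, c2=4)

S1 state at macro-step 2 = 4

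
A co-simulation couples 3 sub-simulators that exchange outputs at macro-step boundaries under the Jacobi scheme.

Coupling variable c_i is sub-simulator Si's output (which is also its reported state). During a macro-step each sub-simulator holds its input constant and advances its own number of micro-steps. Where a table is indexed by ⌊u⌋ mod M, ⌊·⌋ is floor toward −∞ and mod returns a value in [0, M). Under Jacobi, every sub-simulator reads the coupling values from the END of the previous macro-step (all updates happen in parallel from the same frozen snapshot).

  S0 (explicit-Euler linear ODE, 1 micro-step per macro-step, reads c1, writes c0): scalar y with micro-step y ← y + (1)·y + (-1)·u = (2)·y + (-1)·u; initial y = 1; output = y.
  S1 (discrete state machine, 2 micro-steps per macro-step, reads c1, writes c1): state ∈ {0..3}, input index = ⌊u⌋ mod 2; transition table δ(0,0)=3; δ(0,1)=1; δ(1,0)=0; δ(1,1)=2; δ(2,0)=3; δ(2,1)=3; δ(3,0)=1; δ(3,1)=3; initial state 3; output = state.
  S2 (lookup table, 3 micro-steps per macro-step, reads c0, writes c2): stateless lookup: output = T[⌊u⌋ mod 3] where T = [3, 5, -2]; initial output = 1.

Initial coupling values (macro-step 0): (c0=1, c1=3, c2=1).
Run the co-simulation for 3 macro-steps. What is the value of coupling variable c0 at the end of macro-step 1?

macro 1: S0 reads c1=3 → after 1×micro: -1; S1 reads c1=3 → after 2×micro: 3; S2 reads c0=1 → after 3×micro: 5 ⇒ (c0=-1, c1=3, c2=5)
macro 2: S0 reads c1=3 → after 1×micro: -5; S1 reads c1=3 → after 2×micro: 3; S2 reads c0=-1 → after 3×micro: -2 ⇒ (c0=-5, c1=3, c2=-2)
macro 3: S0 reads c1=3 → after 1×micro: -13; S1 reads c1=3 → after 2×micro: 3; S2 reads c0=-5 → after 3×micro: 5 ⇒ (c0=-13, c1=3, c2=5)

c0 at macro-step 1 = -1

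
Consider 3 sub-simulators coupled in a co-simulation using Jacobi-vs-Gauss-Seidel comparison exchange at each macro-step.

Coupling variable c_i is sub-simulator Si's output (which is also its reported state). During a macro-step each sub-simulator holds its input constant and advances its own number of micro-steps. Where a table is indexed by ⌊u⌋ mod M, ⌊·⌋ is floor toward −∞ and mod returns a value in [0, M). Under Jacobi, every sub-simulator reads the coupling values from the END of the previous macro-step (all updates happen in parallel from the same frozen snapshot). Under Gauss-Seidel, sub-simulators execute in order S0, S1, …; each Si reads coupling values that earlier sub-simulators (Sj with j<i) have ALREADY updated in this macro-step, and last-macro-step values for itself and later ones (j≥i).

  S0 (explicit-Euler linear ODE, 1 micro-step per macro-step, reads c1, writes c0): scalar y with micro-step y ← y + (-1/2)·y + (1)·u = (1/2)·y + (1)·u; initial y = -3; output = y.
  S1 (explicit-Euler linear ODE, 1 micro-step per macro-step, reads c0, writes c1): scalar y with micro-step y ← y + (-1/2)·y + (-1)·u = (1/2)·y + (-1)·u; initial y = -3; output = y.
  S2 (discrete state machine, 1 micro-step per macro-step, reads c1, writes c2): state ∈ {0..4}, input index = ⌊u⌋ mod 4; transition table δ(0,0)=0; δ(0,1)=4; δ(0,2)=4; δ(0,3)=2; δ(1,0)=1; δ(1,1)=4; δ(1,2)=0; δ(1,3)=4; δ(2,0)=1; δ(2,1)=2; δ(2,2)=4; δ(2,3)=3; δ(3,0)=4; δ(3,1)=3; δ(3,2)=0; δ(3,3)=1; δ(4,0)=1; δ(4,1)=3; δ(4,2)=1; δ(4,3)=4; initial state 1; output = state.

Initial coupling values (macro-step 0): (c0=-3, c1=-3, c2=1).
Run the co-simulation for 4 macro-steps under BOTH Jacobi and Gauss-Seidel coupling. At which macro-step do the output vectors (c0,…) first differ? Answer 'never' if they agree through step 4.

first divergence at macro-step: 1

[Jacobi] macro 1: S0 reads c1=-3 → after 1×micro: -9/2; S1 reads c0=-3 → after 1×micro: 3/2; S2 reads c1=-3 → after 1×micro: 4 ⇒ (c0=-9/2, c1=3/2, c2=4)
[Jacobi] macro 2: S0 reads c1=3/2 → after 1×micro: -3/4; S1 reads c0=-9/2 → after 1×micro: 21/4; S2 reads c1=3/2 → after 1×micro: 3 ⇒ (c0=-3/4, c1=21/4, c2=3)
[Jacobi] macro 3: S0 reads c1=21/4 → after 1×micro: 39/8; S1 reads c0=-3/4 → after 1×micro: 27/8; S2 reads c1=21/4 → after 1×micro: 3 ⇒ (c0=39/8, c1=27/8, c2=3)
[Jacobi] macro 4: S0 reads c1=27/8 → after 1×micro: 93/16; S1 reads c0=39/8 → after 1×micro: -51/16; S2 reads c1=27/8 → after 1×micro: 1 ⇒ (c0=93/16, c1=-51/16, c2=1)
[Gauss-Seidel] macro 1: S0 reads c1=-3 → after 1×micro: -9/2; S1 reads c0=-9/2 → after 1×micro: 3; S2 reads c1=3 → after 1×micro: 4 ⇒ (c0=-9/2, c1=3, c2=4)
[Gauss-Seidel] macro 2: S0 reads c1=3 → after 1×micro: 3/4; S1 reads c0=3/4 → after 1×micro: 3/4; S2 reads c1=3/4 → after 1×micro: 1 ⇒ (c0=3/4, c1=3/4, c2=1)
[Gauss-Seidel] macro 3: S0 reads c1=3/4 → after 1×micro: 9/8; S1 reads c0=9/8 → after 1×micro: -3/4; S2 reads c1=-3/4 → after 1×micro: 4 ⇒ (c0=9/8, c1=-3/4, c2=4)
[Gauss-Seidel] macro 4: S0 reads c1=-3/4 → after 1×micro: -3/16; S1 reads c0=-3/16 → after 1×micro: -3/16; S2 reads c1=-3/16 → after 1×micro: 4 ⇒ (c0=-3/16, c1=-3/16, c2=4)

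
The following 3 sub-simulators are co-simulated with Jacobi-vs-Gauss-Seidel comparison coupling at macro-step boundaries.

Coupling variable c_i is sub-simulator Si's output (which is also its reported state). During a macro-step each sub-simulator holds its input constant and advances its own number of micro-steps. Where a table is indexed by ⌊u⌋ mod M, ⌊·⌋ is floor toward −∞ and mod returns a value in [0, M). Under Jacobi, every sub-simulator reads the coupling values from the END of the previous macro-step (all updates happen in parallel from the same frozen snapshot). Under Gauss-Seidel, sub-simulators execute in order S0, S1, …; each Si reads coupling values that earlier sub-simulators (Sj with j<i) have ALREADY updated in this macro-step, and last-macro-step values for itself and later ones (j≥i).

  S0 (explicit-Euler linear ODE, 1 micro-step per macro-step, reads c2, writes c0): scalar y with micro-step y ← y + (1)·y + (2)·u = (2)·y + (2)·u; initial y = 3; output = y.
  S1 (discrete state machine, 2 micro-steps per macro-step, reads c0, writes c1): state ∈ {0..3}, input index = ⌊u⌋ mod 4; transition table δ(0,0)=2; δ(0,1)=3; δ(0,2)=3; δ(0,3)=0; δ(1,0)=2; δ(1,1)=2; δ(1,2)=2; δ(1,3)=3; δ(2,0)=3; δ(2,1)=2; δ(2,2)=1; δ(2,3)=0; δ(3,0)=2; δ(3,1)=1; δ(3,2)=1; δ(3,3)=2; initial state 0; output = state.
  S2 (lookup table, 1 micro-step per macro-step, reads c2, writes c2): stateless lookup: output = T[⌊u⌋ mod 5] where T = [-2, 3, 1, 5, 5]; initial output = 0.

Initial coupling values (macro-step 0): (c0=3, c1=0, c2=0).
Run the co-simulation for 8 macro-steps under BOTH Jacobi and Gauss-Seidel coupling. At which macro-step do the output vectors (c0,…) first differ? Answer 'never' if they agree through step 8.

[Jacobi] macro 1: S0 reads c2=0 → after 1×micro: 6; S1 reads c0=3 → after 2×micro: 0; S2 reads c2=0 → after 1×micro: -2 ⇒ (c0=6, c1=0, c2=-2)
[Jacobi] macro 2: S0 reads c2=-2 → after 1×micro: 8; S1 reads c0=6 → after 2×micro: 1; S2 reads c2=-2 → after 1×micro: 5 ⇒ (c0=8, c1=1, c2=5)
[Jacobi] macro 3: S0 reads c2=5 → after 1×micro: 26; S1 reads c0=8 → after 2×micro: 3; S2 reads c2=5 → after 1×micro: -2 ⇒ (c0=26, c1=3, c2=-2)
[Jacobi] macro 4: S0 reads c2=-2 → after 1×micro: 48; S1 reads c0=26 → after 2×micro: 2; S2 reads c2=-2 → after 1×micro: 5 ⇒ (c0=48, c1=2, c2=5)
[Jacobi] macro 5: S0 reads c2=5 → after 1×micro: 106; S1 reads c0=48 → after 2×micro: 2; S2 reads c2=5 → after 1×micro: -2 ⇒ (c0=106, c1=2, c2=-2)
[Jacobi] macro 6: S0 reads c2=-2 → after 1×micro: 208; S1 reads c0=106 → after 2×micro: 2; S2 reads c2=-2 → after 1×micro: 5 ⇒ (c0=208, c1=2, c2=5)
[Jacobi] macro 7: S0 reads c2=5 → after 1×micro: 426; S1 reads c0=208 → after 2×micro: 2; S2 reads c2=5 → after 1×micro: -2 ⇒ (c0=426, c1=2, c2=-2)
[Jacobi] macro 8: S0 reads c2=-2 → after 1×micro: 848; S1 reads c0=426 → after 2×micro: 2; S2 reads c2=-2 → after 1×micro: 5 ⇒ (c0=848, c1=2, c2=5)
[Gauss-Seidel] macro 1: S0 reads c2=0 → after 1×micro: 6; S1 reads c0=6 → after 2×micro: 1; S2 reads c2=0 → after 1×micro: -2 ⇒ (c0=6, c1=1, c2=-2)
[Gauss-Seidel] macro 2: S0 reads c2=-2 → after 1×micro: 8; S1 reads c0=8 → after 2×micro: 3; S2 reads c2=-2 → after 1×micro: 5 ⇒ (c0=8, c1=3, c2=5)
[Gauss-Seidel] macro 3: S0 reads c2=5 → after 1×micro: 26; S1 reads c0=26 → after 2×micro: 2; S2 reads c2=5 → after 1×micro: -2 ⇒ (c0=26, c1=2, c2=-2)
[Gauss-Seidel] macro 4: S0 reads c2=-2 → after 1×micro: 48; S1 reads c0=48 → after 2×micro: 2; S2 reads c2=-2 → after 1×micro: 5 ⇒ (c0=48, c1=2, c2=5)
[Gauss-Seidel] macro 5: S0 reads c2=5 → after 1×micro: 106; S1 reads c0=106 → after 2×micro: 2; S2 reads c2=5 → after 1×micro: -2 ⇒ (c0=106, c1=2, c2=-2)
[Gauss-Seidel] macro 6: S0 reads c2=-2 → after 1×micro: 208; S1 reads c0=208 → after 2×micro: 2; S2 reads c2=-2 → after 1×micro: 5 ⇒ (c0=208, c1=2, c2=5)
[Gauss-Seidel] macro 7: S0 reads c2=5 → after 1×micro: 426; S1 reads c0=426 → after 2×micro: 2; S2 reads c2=5 → after 1×micro: -2 ⇒ (c0=426, c1=2, c2=-2)
[Gauss-Seidel] macro 8: S0 reads c2=-2 → after 1×micro: 848; S1 reads c0=848 → after 2×micro: 2; S2 reads c2=-2 → after 1×micro: 5 ⇒ (c0=848, c1=2, c2=5)

first divergence at macro-step: 1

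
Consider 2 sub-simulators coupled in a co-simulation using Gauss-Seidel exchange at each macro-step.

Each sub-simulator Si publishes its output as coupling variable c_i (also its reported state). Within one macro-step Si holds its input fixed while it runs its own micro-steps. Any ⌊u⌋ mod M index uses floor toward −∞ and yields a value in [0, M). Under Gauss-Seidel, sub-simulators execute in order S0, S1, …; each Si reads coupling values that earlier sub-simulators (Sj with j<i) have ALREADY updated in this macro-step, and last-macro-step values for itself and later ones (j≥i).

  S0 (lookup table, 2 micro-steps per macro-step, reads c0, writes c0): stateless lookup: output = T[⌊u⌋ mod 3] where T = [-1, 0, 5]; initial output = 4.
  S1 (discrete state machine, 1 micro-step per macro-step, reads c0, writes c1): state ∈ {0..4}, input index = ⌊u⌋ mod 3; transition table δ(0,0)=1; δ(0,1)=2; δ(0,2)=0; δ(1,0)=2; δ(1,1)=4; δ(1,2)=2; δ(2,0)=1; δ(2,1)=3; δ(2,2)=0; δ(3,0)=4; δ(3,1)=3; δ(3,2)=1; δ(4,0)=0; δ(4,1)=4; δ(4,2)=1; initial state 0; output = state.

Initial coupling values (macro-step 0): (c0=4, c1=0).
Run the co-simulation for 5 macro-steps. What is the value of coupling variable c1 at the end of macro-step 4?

macro 1: S0 reads c0=4 → after 2×micro: 0; S1 reads c0=0 → after 1×micro: 1 ⇒ (c0=0, c1=1)
macro 2: S0 reads c0=0 → after 2×micro: -1; S1 reads c0=-1 → after 1×micro: 2 ⇒ (c0=-1, c1=2)
macro 3: S0 reads c0=-1 → after 2×micro: 5; S1 reads c0=5 → after 1×micro: 0 ⇒ (c0=5, c1=0)
macro 4: S0 reads c0=5 → after 2×micro: 5; S1 reads c0=5 → after 1×micro: 0 ⇒ (c0=5, c1=0)
macro 5: S0 reads c0=5 → after 2×micro: 5; S1 reads c0=5 → after 1×micro: 0 ⇒ (c0=5, c1=0)

c1 at macro-step 4 = 0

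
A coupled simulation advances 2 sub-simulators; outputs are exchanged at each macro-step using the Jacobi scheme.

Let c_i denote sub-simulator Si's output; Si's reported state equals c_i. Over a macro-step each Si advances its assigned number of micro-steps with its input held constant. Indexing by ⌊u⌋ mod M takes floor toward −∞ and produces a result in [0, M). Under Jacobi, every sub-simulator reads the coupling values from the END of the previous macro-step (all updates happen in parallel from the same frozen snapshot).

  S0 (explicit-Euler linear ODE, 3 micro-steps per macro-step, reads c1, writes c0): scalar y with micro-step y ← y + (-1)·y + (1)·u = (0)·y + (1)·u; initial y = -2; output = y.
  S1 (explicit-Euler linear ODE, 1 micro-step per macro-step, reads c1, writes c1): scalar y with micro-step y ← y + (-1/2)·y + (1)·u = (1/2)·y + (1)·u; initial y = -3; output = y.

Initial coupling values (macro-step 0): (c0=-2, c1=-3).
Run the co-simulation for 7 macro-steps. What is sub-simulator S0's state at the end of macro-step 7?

macro 1: S0 reads c1=-3 → after 3×micro: -3; S1 reads c1=-3 → after 1×micro: -9/2 ⇒ (c0=-3, c1=-9/2)
macro 2: S0 reads c1=-9/2 → after 3×micro: -9/2; S1 reads c1=-9/2 → after 1×micro: -27/4 ⇒ (c0=-9/2, c1=-27/4)
macro 3: S0 reads c1=-27/4 → after 3×micro: -27/4; S1 reads c1=-27/4 → after 1×micro: -81/8 ⇒ (c0=-27/4, c1=-81/8)
macro 4: S0 reads c1=-81/8 → after 3×micro: -81/8; S1 reads c1=-81/8 → after 1×micro: -243/16 ⇒ (c0=-81/8, c1=-243/16)
macro 5: S0 reads c1=-243/16 → after 3×micro: -243/16; S1 reads c1=-243/16 → after 1×micro: -729/32 ⇒ (c0=-243/16, c1=-729/32)
macro 6: S0 reads c1=-729/32 → after 3×micro: -729/32; S1 reads c1=-729/32 → after 1×micro: -2187/64 ⇒ (c0=-729/32, c1=-2187/64)
macro 7: S0 reads c1=-2187/64 → after 3×micro: -2187/64; S1 reads c1=-2187/64 → after 1×micro: -6561/128 ⇒ (c0=-2187/64, c1=-6561/128)

S0 state at macro-step 7 = -2187/64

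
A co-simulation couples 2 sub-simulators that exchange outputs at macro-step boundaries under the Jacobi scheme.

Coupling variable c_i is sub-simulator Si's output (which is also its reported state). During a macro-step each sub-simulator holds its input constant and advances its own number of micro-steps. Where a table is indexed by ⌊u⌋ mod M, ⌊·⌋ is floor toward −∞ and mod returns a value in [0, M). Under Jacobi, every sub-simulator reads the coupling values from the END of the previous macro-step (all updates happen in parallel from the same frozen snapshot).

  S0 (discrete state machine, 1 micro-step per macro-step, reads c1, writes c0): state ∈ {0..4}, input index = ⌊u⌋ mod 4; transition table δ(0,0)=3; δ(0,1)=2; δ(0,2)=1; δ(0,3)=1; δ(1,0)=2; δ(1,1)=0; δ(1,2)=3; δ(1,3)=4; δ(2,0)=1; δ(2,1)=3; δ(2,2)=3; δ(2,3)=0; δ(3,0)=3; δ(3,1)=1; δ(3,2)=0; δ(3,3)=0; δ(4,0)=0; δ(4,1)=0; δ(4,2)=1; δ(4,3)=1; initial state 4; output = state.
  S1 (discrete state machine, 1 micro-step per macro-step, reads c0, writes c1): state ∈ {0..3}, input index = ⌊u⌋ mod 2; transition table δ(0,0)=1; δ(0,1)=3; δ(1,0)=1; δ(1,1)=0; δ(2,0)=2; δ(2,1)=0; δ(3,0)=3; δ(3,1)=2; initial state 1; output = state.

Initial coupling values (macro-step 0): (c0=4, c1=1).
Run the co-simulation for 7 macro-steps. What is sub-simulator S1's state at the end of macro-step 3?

macro 1: S0 reads c1=1 → after 1×micro: 0; S1 reads c0=4 → after 1×micro: 1 ⇒ (c0=0, c1=1)
macro 2: S0 reads c1=1 → after 1×micro: 2; S1 reads c0=0 → after 1×micro: 1 ⇒ (c0=2, c1=1)
macro 3: S0 reads c1=1 → after 1×micro: 3; S1 reads c0=2 → after 1×micro: 1 ⇒ (c0=3, c1=1)
macro 4: S0 reads c1=1 → after 1×micro: 1; S1 reads c0=3 → after 1×micro: 0 ⇒ (c0=1, c1=0)
macro 5: S0 reads c1=0 → after 1×micro: 2; S1 reads c0=1 → after 1×micro: 3 ⇒ (c0=2, c1=3)
macro 6: S0 reads c1=3 → after 1×micro: 0; S1 reads c0=2 → after 1×micro: 3 ⇒ (c0=0, c1=3)
macro 7: S0 reads c1=3 → after 1×micro: 1; S1 reads c0=0 → after 1×micro: 3 ⇒ (c0=1, c1=3)

S1 state at macro-step 3 = 1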